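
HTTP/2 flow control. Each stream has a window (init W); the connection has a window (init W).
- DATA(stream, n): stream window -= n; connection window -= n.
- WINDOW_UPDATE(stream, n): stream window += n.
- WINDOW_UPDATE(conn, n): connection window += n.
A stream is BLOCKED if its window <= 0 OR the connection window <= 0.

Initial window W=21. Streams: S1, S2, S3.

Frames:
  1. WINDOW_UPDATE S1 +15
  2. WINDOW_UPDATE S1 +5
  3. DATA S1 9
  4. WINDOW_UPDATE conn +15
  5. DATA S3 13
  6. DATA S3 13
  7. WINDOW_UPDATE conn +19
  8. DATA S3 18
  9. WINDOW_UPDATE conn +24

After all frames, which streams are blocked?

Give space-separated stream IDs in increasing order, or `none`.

Answer: S3

Derivation:
Op 1: conn=21 S1=36 S2=21 S3=21 blocked=[]
Op 2: conn=21 S1=41 S2=21 S3=21 blocked=[]
Op 3: conn=12 S1=32 S2=21 S3=21 blocked=[]
Op 4: conn=27 S1=32 S2=21 S3=21 blocked=[]
Op 5: conn=14 S1=32 S2=21 S3=8 blocked=[]
Op 6: conn=1 S1=32 S2=21 S3=-5 blocked=[3]
Op 7: conn=20 S1=32 S2=21 S3=-5 blocked=[3]
Op 8: conn=2 S1=32 S2=21 S3=-23 blocked=[3]
Op 9: conn=26 S1=32 S2=21 S3=-23 blocked=[3]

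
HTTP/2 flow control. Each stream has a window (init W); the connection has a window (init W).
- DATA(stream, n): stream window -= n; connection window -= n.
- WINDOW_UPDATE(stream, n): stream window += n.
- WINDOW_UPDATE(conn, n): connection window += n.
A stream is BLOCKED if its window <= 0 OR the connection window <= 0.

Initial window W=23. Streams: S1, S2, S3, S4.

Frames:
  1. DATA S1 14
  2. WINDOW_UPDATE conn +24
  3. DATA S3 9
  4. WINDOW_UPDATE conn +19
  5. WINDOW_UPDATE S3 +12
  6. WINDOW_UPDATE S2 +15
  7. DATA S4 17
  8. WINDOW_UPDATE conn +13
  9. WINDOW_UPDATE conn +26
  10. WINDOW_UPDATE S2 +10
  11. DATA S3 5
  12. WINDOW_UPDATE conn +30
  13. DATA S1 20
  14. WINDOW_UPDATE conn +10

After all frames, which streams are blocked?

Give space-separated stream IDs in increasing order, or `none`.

Op 1: conn=9 S1=9 S2=23 S3=23 S4=23 blocked=[]
Op 2: conn=33 S1=9 S2=23 S3=23 S4=23 blocked=[]
Op 3: conn=24 S1=9 S2=23 S3=14 S4=23 blocked=[]
Op 4: conn=43 S1=9 S2=23 S3=14 S4=23 blocked=[]
Op 5: conn=43 S1=9 S2=23 S3=26 S4=23 blocked=[]
Op 6: conn=43 S1=9 S2=38 S3=26 S4=23 blocked=[]
Op 7: conn=26 S1=9 S2=38 S3=26 S4=6 blocked=[]
Op 8: conn=39 S1=9 S2=38 S3=26 S4=6 blocked=[]
Op 9: conn=65 S1=9 S2=38 S3=26 S4=6 blocked=[]
Op 10: conn=65 S1=9 S2=48 S3=26 S4=6 blocked=[]
Op 11: conn=60 S1=9 S2=48 S3=21 S4=6 blocked=[]
Op 12: conn=90 S1=9 S2=48 S3=21 S4=6 blocked=[]
Op 13: conn=70 S1=-11 S2=48 S3=21 S4=6 blocked=[1]
Op 14: conn=80 S1=-11 S2=48 S3=21 S4=6 blocked=[1]

Answer: S1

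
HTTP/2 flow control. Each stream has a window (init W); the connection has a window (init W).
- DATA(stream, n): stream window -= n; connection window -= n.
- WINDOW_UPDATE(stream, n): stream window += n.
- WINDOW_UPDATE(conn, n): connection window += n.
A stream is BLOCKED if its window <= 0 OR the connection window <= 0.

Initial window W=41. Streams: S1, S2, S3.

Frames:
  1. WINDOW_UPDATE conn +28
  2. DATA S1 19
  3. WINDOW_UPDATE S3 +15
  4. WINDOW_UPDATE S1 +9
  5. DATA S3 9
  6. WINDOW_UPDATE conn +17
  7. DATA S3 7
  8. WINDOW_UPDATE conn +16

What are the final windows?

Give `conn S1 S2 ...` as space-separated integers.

Answer: 67 31 41 40

Derivation:
Op 1: conn=69 S1=41 S2=41 S3=41 blocked=[]
Op 2: conn=50 S1=22 S2=41 S3=41 blocked=[]
Op 3: conn=50 S1=22 S2=41 S3=56 blocked=[]
Op 4: conn=50 S1=31 S2=41 S3=56 blocked=[]
Op 5: conn=41 S1=31 S2=41 S3=47 blocked=[]
Op 6: conn=58 S1=31 S2=41 S3=47 blocked=[]
Op 7: conn=51 S1=31 S2=41 S3=40 blocked=[]
Op 8: conn=67 S1=31 S2=41 S3=40 blocked=[]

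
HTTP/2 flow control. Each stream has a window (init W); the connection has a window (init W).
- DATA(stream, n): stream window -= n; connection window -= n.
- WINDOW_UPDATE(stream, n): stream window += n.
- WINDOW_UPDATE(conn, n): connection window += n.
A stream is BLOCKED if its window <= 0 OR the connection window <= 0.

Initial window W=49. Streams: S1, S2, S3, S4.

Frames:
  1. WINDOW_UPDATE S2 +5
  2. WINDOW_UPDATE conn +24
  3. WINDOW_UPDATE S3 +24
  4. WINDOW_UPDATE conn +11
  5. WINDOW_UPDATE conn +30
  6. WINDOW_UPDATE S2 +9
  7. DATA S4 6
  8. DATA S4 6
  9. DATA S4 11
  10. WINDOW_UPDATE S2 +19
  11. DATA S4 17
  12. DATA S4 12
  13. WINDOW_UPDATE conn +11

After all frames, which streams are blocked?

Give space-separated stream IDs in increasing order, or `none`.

Op 1: conn=49 S1=49 S2=54 S3=49 S4=49 blocked=[]
Op 2: conn=73 S1=49 S2=54 S3=49 S4=49 blocked=[]
Op 3: conn=73 S1=49 S2=54 S3=73 S4=49 blocked=[]
Op 4: conn=84 S1=49 S2=54 S3=73 S4=49 blocked=[]
Op 5: conn=114 S1=49 S2=54 S3=73 S4=49 blocked=[]
Op 6: conn=114 S1=49 S2=63 S3=73 S4=49 blocked=[]
Op 7: conn=108 S1=49 S2=63 S3=73 S4=43 blocked=[]
Op 8: conn=102 S1=49 S2=63 S3=73 S4=37 blocked=[]
Op 9: conn=91 S1=49 S2=63 S3=73 S4=26 blocked=[]
Op 10: conn=91 S1=49 S2=82 S3=73 S4=26 blocked=[]
Op 11: conn=74 S1=49 S2=82 S3=73 S4=9 blocked=[]
Op 12: conn=62 S1=49 S2=82 S3=73 S4=-3 blocked=[4]
Op 13: conn=73 S1=49 S2=82 S3=73 S4=-3 blocked=[4]

Answer: S4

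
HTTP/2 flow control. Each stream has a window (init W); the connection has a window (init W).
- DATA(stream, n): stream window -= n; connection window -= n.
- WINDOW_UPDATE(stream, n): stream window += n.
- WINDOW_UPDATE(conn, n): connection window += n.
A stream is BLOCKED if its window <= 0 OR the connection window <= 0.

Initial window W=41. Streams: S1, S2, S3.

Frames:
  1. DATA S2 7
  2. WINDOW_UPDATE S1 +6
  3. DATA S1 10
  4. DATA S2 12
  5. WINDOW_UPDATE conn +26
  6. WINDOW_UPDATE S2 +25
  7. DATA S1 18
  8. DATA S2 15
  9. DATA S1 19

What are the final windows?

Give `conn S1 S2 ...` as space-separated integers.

Op 1: conn=34 S1=41 S2=34 S3=41 blocked=[]
Op 2: conn=34 S1=47 S2=34 S3=41 blocked=[]
Op 3: conn=24 S1=37 S2=34 S3=41 blocked=[]
Op 4: conn=12 S1=37 S2=22 S3=41 blocked=[]
Op 5: conn=38 S1=37 S2=22 S3=41 blocked=[]
Op 6: conn=38 S1=37 S2=47 S3=41 blocked=[]
Op 7: conn=20 S1=19 S2=47 S3=41 blocked=[]
Op 8: conn=5 S1=19 S2=32 S3=41 blocked=[]
Op 9: conn=-14 S1=0 S2=32 S3=41 blocked=[1, 2, 3]

Answer: -14 0 32 41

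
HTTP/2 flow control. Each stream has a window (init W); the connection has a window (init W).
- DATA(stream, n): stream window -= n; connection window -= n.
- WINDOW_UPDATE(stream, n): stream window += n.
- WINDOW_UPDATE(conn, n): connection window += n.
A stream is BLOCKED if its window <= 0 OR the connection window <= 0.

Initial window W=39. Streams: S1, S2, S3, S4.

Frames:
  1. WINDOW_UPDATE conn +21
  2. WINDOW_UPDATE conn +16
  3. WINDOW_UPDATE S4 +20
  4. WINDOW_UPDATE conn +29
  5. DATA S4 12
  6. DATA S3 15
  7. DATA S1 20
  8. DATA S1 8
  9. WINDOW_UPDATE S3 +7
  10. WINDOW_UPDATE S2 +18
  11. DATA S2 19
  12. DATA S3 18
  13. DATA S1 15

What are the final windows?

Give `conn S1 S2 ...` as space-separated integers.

Op 1: conn=60 S1=39 S2=39 S3=39 S4=39 blocked=[]
Op 2: conn=76 S1=39 S2=39 S3=39 S4=39 blocked=[]
Op 3: conn=76 S1=39 S2=39 S3=39 S4=59 blocked=[]
Op 4: conn=105 S1=39 S2=39 S3=39 S4=59 blocked=[]
Op 5: conn=93 S1=39 S2=39 S3=39 S4=47 blocked=[]
Op 6: conn=78 S1=39 S2=39 S3=24 S4=47 blocked=[]
Op 7: conn=58 S1=19 S2=39 S3=24 S4=47 blocked=[]
Op 8: conn=50 S1=11 S2=39 S3=24 S4=47 blocked=[]
Op 9: conn=50 S1=11 S2=39 S3=31 S4=47 blocked=[]
Op 10: conn=50 S1=11 S2=57 S3=31 S4=47 blocked=[]
Op 11: conn=31 S1=11 S2=38 S3=31 S4=47 blocked=[]
Op 12: conn=13 S1=11 S2=38 S3=13 S4=47 blocked=[]
Op 13: conn=-2 S1=-4 S2=38 S3=13 S4=47 blocked=[1, 2, 3, 4]

Answer: -2 -4 38 13 47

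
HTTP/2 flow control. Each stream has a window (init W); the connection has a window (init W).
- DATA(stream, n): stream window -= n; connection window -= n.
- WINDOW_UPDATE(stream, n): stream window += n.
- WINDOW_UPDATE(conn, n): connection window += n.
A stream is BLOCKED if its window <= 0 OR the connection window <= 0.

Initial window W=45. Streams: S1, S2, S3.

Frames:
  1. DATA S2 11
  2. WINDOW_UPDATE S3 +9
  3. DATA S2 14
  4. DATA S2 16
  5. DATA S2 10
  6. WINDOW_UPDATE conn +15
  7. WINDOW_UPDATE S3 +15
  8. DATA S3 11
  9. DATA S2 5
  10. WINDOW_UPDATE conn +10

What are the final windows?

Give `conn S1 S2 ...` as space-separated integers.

Answer: 3 45 -11 58

Derivation:
Op 1: conn=34 S1=45 S2=34 S3=45 blocked=[]
Op 2: conn=34 S1=45 S2=34 S3=54 blocked=[]
Op 3: conn=20 S1=45 S2=20 S3=54 blocked=[]
Op 4: conn=4 S1=45 S2=4 S3=54 blocked=[]
Op 5: conn=-6 S1=45 S2=-6 S3=54 blocked=[1, 2, 3]
Op 6: conn=9 S1=45 S2=-6 S3=54 blocked=[2]
Op 7: conn=9 S1=45 S2=-6 S3=69 blocked=[2]
Op 8: conn=-2 S1=45 S2=-6 S3=58 blocked=[1, 2, 3]
Op 9: conn=-7 S1=45 S2=-11 S3=58 blocked=[1, 2, 3]
Op 10: conn=3 S1=45 S2=-11 S3=58 blocked=[2]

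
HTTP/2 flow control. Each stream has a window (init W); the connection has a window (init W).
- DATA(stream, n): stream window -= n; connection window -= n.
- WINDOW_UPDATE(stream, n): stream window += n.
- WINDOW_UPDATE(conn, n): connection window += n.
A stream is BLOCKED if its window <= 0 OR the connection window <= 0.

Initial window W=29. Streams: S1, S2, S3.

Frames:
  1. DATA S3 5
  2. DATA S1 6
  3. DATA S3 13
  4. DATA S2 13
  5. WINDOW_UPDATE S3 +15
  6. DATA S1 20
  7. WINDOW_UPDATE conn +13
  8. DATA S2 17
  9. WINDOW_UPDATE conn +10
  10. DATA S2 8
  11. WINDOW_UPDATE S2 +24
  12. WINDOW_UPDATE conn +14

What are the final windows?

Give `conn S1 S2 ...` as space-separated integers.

Answer: -16 3 15 26

Derivation:
Op 1: conn=24 S1=29 S2=29 S3=24 blocked=[]
Op 2: conn=18 S1=23 S2=29 S3=24 blocked=[]
Op 3: conn=5 S1=23 S2=29 S3=11 blocked=[]
Op 4: conn=-8 S1=23 S2=16 S3=11 blocked=[1, 2, 3]
Op 5: conn=-8 S1=23 S2=16 S3=26 blocked=[1, 2, 3]
Op 6: conn=-28 S1=3 S2=16 S3=26 blocked=[1, 2, 3]
Op 7: conn=-15 S1=3 S2=16 S3=26 blocked=[1, 2, 3]
Op 8: conn=-32 S1=3 S2=-1 S3=26 blocked=[1, 2, 3]
Op 9: conn=-22 S1=3 S2=-1 S3=26 blocked=[1, 2, 3]
Op 10: conn=-30 S1=3 S2=-9 S3=26 blocked=[1, 2, 3]
Op 11: conn=-30 S1=3 S2=15 S3=26 blocked=[1, 2, 3]
Op 12: conn=-16 S1=3 S2=15 S3=26 blocked=[1, 2, 3]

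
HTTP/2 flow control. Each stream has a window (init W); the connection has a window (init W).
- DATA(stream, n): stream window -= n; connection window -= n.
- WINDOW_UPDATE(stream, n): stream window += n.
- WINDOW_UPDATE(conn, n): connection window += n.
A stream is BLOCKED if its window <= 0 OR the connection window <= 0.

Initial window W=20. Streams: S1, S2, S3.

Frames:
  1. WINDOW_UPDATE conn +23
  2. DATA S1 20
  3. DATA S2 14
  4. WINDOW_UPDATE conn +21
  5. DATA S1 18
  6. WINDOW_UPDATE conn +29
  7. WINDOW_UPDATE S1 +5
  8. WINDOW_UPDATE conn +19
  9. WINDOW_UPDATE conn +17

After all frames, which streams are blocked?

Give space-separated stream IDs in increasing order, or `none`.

Answer: S1

Derivation:
Op 1: conn=43 S1=20 S2=20 S3=20 blocked=[]
Op 2: conn=23 S1=0 S2=20 S3=20 blocked=[1]
Op 3: conn=9 S1=0 S2=6 S3=20 blocked=[1]
Op 4: conn=30 S1=0 S2=6 S3=20 blocked=[1]
Op 5: conn=12 S1=-18 S2=6 S3=20 blocked=[1]
Op 6: conn=41 S1=-18 S2=6 S3=20 blocked=[1]
Op 7: conn=41 S1=-13 S2=6 S3=20 blocked=[1]
Op 8: conn=60 S1=-13 S2=6 S3=20 blocked=[1]
Op 9: conn=77 S1=-13 S2=6 S3=20 blocked=[1]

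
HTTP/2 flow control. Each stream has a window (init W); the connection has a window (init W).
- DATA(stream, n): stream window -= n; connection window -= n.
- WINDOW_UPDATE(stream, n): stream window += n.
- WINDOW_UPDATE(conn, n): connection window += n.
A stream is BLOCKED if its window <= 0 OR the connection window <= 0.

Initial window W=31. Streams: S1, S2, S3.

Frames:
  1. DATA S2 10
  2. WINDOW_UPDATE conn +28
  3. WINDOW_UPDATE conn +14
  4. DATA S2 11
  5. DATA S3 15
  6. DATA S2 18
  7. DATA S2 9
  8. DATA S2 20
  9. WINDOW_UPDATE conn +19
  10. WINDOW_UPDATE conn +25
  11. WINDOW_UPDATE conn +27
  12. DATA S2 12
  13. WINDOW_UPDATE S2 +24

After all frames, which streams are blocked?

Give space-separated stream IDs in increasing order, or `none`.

Answer: S2

Derivation:
Op 1: conn=21 S1=31 S2=21 S3=31 blocked=[]
Op 2: conn=49 S1=31 S2=21 S3=31 blocked=[]
Op 3: conn=63 S1=31 S2=21 S3=31 blocked=[]
Op 4: conn=52 S1=31 S2=10 S3=31 blocked=[]
Op 5: conn=37 S1=31 S2=10 S3=16 blocked=[]
Op 6: conn=19 S1=31 S2=-8 S3=16 blocked=[2]
Op 7: conn=10 S1=31 S2=-17 S3=16 blocked=[2]
Op 8: conn=-10 S1=31 S2=-37 S3=16 blocked=[1, 2, 3]
Op 9: conn=9 S1=31 S2=-37 S3=16 blocked=[2]
Op 10: conn=34 S1=31 S2=-37 S3=16 blocked=[2]
Op 11: conn=61 S1=31 S2=-37 S3=16 blocked=[2]
Op 12: conn=49 S1=31 S2=-49 S3=16 blocked=[2]
Op 13: conn=49 S1=31 S2=-25 S3=16 blocked=[2]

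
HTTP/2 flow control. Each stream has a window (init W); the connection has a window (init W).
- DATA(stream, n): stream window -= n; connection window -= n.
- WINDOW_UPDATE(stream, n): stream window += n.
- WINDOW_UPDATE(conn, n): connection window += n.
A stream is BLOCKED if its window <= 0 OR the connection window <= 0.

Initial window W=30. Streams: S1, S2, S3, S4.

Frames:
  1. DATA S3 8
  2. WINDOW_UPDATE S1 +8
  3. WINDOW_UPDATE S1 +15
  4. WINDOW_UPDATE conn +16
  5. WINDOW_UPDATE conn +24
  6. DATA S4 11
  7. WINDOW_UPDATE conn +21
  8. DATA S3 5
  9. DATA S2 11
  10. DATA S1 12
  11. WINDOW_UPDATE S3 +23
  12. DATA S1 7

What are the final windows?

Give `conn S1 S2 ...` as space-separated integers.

Answer: 37 34 19 40 19

Derivation:
Op 1: conn=22 S1=30 S2=30 S3=22 S4=30 blocked=[]
Op 2: conn=22 S1=38 S2=30 S3=22 S4=30 blocked=[]
Op 3: conn=22 S1=53 S2=30 S3=22 S4=30 blocked=[]
Op 4: conn=38 S1=53 S2=30 S3=22 S4=30 blocked=[]
Op 5: conn=62 S1=53 S2=30 S3=22 S4=30 blocked=[]
Op 6: conn=51 S1=53 S2=30 S3=22 S4=19 blocked=[]
Op 7: conn=72 S1=53 S2=30 S3=22 S4=19 blocked=[]
Op 8: conn=67 S1=53 S2=30 S3=17 S4=19 blocked=[]
Op 9: conn=56 S1=53 S2=19 S3=17 S4=19 blocked=[]
Op 10: conn=44 S1=41 S2=19 S3=17 S4=19 blocked=[]
Op 11: conn=44 S1=41 S2=19 S3=40 S4=19 blocked=[]
Op 12: conn=37 S1=34 S2=19 S3=40 S4=19 blocked=[]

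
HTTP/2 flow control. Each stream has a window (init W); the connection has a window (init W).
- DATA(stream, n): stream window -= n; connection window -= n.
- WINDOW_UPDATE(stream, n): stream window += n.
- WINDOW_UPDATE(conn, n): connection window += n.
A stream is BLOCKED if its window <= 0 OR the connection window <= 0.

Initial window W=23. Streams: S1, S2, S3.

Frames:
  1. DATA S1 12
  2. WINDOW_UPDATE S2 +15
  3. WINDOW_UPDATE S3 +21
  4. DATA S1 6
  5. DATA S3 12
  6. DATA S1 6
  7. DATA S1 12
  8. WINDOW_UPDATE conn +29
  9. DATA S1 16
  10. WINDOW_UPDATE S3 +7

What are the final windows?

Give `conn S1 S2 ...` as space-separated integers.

Op 1: conn=11 S1=11 S2=23 S3=23 blocked=[]
Op 2: conn=11 S1=11 S2=38 S3=23 blocked=[]
Op 3: conn=11 S1=11 S2=38 S3=44 blocked=[]
Op 4: conn=5 S1=5 S2=38 S3=44 blocked=[]
Op 5: conn=-7 S1=5 S2=38 S3=32 blocked=[1, 2, 3]
Op 6: conn=-13 S1=-1 S2=38 S3=32 blocked=[1, 2, 3]
Op 7: conn=-25 S1=-13 S2=38 S3=32 blocked=[1, 2, 3]
Op 8: conn=4 S1=-13 S2=38 S3=32 blocked=[1]
Op 9: conn=-12 S1=-29 S2=38 S3=32 blocked=[1, 2, 3]
Op 10: conn=-12 S1=-29 S2=38 S3=39 blocked=[1, 2, 3]

Answer: -12 -29 38 39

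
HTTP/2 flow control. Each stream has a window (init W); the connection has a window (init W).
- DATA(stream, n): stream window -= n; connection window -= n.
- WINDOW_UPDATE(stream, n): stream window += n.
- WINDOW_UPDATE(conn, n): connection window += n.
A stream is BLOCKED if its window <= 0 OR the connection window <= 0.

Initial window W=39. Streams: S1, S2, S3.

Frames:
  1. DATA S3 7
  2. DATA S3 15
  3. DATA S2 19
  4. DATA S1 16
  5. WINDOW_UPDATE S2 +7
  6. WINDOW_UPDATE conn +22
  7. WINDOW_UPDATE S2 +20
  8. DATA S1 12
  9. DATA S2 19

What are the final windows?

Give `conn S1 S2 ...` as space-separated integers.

Answer: -27 11 28 17

Derivation:
Op 1: conn=32 S1=39 S2=39 S3=32 blocked=[]
Op 2: conn=17 S1=39 S2=39 S3=17 blocked=[]
Op 3: conn=-2 S1=39 S2=20 S3=17 blocked=[1, 2, 3]
Op 4: conn=-18 S1=23 S2=20 S3=17 blocked=[1, 2, 3]
Op 5: conn=-18 S1=23 S2=27 S3=17 blocked=[1, 2, 3]
Op 6: conn=4 S1=23 S2=27 S3=17 blocked=[]
Op 7: conn=4 S1=23 S2=47 S3=17 blocked=[]
Op 8: conn=-8 S1=11 S2=47 S3=17 blocked=[1, 2, 3]
Op 9: conn=-27 S1=11 S2=28 S3=17 blocked=[1, 2, 3]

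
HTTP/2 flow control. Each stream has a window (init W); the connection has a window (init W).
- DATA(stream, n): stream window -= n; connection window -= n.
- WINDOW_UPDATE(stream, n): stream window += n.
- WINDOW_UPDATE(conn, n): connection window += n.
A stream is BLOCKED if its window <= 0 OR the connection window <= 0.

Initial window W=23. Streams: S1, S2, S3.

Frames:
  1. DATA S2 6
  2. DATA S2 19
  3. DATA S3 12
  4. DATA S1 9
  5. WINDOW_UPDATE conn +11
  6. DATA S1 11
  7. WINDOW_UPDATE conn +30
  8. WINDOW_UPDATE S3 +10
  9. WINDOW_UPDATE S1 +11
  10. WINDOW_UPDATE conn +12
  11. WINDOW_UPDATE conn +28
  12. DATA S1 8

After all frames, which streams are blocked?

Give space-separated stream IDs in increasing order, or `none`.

Answer: S2

Derivation:
Op 1: conn=17 S1=23 S2=17 S3=23 blocked=[]
Op 2: conn=-2 S1=23 S2=-2 S3=23 blocked=[1, 2, 3]
Op 3: conn=-14 S1=23 S2=-2 S3=11 blocked=[1, 2, 3]
Op 4: conn=-23 S1=14 S2=-2 S3=11 blocked=[1, 2, 3]
Op 5: conn=-12 S1=14 S2=-2 S3=11 blocked=[1, 2, 3]
Op 6: conn=-23 S1=3 S2=-2 S3=11 blocked=[1, 2, 3]
Op 7: conn=7 S1=3 S2=-2 S3=11 blocked=[2]
Op 8: conn=7 S1=3 S2=-2 S3=21 blocked=[2]
Op 9: conn=7 S1=14 S2=-2 S3=21 blocked=[2]
Op 10: conn=19 S1=14 S2=-2 S3=21 blocked=[2]
Op 11: conn=47 S1=14 S2=-2 S3=21 blocked=[2]
Op 12: conn=39 S1=6 S2=-2 S3=21 blocked=[2]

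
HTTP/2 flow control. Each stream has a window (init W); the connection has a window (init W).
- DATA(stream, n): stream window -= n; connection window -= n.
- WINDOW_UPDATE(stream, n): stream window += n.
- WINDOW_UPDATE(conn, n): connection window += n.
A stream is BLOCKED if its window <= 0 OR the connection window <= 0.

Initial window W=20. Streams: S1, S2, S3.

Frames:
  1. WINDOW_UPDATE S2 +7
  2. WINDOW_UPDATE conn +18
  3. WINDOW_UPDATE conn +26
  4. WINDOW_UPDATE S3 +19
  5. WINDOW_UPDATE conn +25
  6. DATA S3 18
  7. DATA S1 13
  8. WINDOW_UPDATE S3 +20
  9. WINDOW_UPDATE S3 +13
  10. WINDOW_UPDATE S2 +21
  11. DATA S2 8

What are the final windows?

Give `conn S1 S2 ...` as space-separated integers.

Answer: 50 7 40 54

Derivation:
Op 1: conn=20 S1=20 S2=27 S3=20 blocked=[]
Op 2: conn=38 S1=20 S2=27 S3=20 blocked=[]
Op 3: conn=64 S1=20 S2=27 S3=20 blocked=[]
Op 4: conn=64 S1=20 S2=27 S3=39 blocked=[]
Op 5: conn=89 S1=20 S2=27 S3=39 blocked=[]
Op 6: conn=71 S1=20 S2=27 S3=21 blocked=[]
Op 7: conn=58 S1=7 S2=27 S3=21 blocked=[]
Op 8: conn=58 S1=7 S2=27 S3=41 blocked=[]
Op 9: conn=58 S1=7 S2=27 S3=54 blocked=[]
Op 10: conn=58 S1=7 S2=48 S3=54 blocked=[]
Op 11: conn=50 S1=7 S2=40 S3=54 blocked=[]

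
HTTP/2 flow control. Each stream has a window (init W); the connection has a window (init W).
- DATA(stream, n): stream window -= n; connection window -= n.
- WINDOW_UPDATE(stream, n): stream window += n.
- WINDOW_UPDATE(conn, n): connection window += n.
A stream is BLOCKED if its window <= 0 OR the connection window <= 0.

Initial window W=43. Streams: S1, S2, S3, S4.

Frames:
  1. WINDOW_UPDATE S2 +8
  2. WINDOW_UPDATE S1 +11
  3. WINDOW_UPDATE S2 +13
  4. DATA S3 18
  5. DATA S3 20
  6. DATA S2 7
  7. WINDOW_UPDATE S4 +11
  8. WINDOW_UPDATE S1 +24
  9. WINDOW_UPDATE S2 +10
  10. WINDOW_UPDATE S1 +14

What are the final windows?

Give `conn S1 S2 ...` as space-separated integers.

Op 1: conn=43 S1=43 S2=51 S3=43 S4=43 blocked=[]
Op 2: conn=43 S1=54 S2=51 S3=43 S4=43 blocked=[]
Op 3: conn=43 S1=54 S2=64 S3=43 S4=43 blocked=[]
Op 4: conn=25 S1=54 S2=64 S3=25 S4=43 blocked=[]
Op 5: conn=5 S1=54 S2=64 S3=5 S4=43 blocked=[]
Op 6: conn=-2 S1=54 S2=57 S3=5 S4=43 blocked=[1, 2, 3, 4]
Op 7: conn=-2 S1=54 S2=57 S3=5 S4=54 blocked=[1, 2, 3, 4]
Op 8: conn=-2 S1=78 S2=57 S3=5 S4=54 blocked=[1, 2, 3, 4]
Op 9: conn=-2 S1=78 S2=67 S3=5 S4=54 blocked=[1, 2, 3, 4]
Op 10: conn=-2 S1=92 S2=67 S3=5 S4=54 blocked=[1, 2, 3, 4]

Answer: -2 92 67 5 54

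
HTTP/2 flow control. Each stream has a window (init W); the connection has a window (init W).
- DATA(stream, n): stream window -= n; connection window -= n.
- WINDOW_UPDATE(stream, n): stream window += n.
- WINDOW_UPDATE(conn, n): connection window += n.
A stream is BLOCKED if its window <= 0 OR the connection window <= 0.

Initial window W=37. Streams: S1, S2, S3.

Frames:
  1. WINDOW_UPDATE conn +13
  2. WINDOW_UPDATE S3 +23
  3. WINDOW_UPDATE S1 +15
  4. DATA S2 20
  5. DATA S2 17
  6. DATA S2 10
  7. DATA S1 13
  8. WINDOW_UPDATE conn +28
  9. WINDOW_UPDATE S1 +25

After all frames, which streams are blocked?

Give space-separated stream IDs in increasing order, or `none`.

Answer: S2

Derivation:
Op 1: conn=50 S1=37 S2=37 S3=37 blocked=[]
Op 2: conn=50 S1=37 S2=37 S3=60 blocked=[]
Op 3: conn=50 S1=52 S2=37 S3=60 blocked=[]
Op 4: conn=30 S1=52 S2=17 S3=60 blocked=[]
Op 5: conn=13 S1=52 S2=0 S3=60 blocked=[2]
Op 6: conn=3 S1=52 S2=-10 S3=60 blocked=[2]
Op 7: conn=-10 S1=39 S2=-10 S3=60 blocked=[1, 2, 3]
Op 8: conn=18 S1=39 S2=-10 S3=60 blocked=[2]
Op 9: conn=18 S1=64 S2=-10 S3=60 blocked=[2]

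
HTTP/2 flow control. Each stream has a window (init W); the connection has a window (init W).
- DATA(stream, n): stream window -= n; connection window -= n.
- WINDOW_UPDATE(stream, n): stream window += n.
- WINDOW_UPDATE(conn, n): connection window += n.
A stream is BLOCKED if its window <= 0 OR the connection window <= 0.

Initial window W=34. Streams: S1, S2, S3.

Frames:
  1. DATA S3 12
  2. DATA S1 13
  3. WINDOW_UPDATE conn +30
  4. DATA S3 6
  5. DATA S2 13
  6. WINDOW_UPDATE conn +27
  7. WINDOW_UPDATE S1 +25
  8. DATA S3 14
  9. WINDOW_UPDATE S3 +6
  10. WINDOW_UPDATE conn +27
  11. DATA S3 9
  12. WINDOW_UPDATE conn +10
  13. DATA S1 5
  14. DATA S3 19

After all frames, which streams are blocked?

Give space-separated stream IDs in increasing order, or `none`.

Op 1: conn=22 S1=34 S2=34 S3=22 blocked=[]
Op 2: conn=9 S1=21 S2=34 S3=22 blocked=[]
Op 3: conn=39 S1=21 S2=34 S3=22 blocked=[]
Op 4: conn=33 S1=21 S2=34 S3=16 blocked=[]
Op 5: conn=20 S1=21 S2=21 S3=16 blocked=[]
Op 6: conn=47 S1=21 S2=21 S3=16 blocked=[]
Op 7: conn=47 S1=46 S2=21 S3=16 blocked=[]
Op 8: conn=33 S1=46 S2=21 S3=2 blocked=[]
Op 9: conn=33 S1=46 S2=21 S3=8 blocked=[]
Op 10: conn=60 S1=46 S2=21 S3=8 blocked=[]
Op 11: conn=51 S1=46 S2=21 S3=-1 blocked=[3]
Op 12: conn=61 S1=46 S2=21 S3=-1 blocked=[3]
Op 13: conn=56 S1=41 S2=21 S3=-1 blocked=[3]
Op 14: conn=37 S1=41 S2=21 S3=-20 blocked=[3]

Answer: S3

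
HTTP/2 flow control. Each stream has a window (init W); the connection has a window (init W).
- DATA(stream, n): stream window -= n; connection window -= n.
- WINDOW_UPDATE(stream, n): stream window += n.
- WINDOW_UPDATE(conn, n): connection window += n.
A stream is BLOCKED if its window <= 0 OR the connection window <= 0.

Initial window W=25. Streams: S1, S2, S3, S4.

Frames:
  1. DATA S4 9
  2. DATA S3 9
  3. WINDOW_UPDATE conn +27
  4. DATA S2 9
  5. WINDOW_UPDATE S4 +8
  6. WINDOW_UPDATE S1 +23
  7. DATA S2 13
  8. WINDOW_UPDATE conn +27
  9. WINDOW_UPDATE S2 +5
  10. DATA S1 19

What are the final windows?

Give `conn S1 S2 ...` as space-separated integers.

Op 1: conn=16 S1=25 S2=25 S3=25 S4=16 blocked=[]
Op 2: conn=7 S1=25 S2=25 S3=16 S4=16 blocked=[]
Op 3: conn=34 S1=25 S2=25 S3=16 S4=16 blocked=[]
Op 4: conn=25 S1=25 S2=16 S3=16 S4=16 blocked=[]
Op 5: conn=25 S1=25 S2=16 S3=16 S4=24 blocked=[]
Op 6: conn=25 S1=48 S2=16 S3=16 S4=24 blocked=[]
Op 7: conn=12 S1=48 S2=3 S3=16 S4=24 blocked=[]
Op 8: conn=39 S1=48 S2=3 S3=16 S4=24 blocked=[]
Op 9: conn=39 S1=48 S2=8 S3=16 S4=24 blocked=[]
Op 10: conn=20 S1=29 S2=8 S3=16 S4=24 blocked=[]

Answer: 20 29 8 16 24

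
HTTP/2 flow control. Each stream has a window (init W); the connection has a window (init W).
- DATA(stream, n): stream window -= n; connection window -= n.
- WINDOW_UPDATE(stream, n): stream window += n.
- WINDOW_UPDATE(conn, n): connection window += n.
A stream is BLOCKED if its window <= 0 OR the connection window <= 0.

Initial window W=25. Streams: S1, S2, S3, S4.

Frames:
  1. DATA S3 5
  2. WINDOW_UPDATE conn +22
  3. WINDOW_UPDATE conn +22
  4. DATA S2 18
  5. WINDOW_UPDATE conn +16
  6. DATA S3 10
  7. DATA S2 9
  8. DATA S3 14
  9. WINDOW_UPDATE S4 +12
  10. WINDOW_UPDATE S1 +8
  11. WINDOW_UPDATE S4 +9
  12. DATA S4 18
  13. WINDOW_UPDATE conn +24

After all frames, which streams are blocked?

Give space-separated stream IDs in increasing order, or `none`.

Op 1: conn=20 S1=25 S2=25 S3=20 S4=25 blocked=[]
Op 2: conn=42 S1=25 S2=25 S3=20 S4=25 blocked=[]
Op 3: conn=64 S1=25 S2=25 S3=20 S4=25 blocked=[]
Op 4: conn=46 S1=25 S2=7 S3=20 S4=25 blocked=[]
Op 5: conn=62 S1=25 S2=7 S3=20 S4=25 blocked=[]
Op 6: conn=52 S1=25 S2=7 S3=10 S4=25 blocked=[]
Op 7: conn=43 S1=25 S2=-2 S3=10 S4=25 blocked=[2]
Op 8: conn=29 S1=25 S2=-2 S3=-4 S4=25 blocked=[2, 3]
Op 9: conn=29 S1=25 S2=-2 S3=-4 S4=37 blocked=[2, 3]
Op 10: conn=29 S1=33 S2=-2 S3=-4 S4=37 blocked=[2, 3]
Op 11: conn=29 S1=33 S2=-2 S3=-4 S4=46 blocked=[2, 3]
Op 12: conn=11 S1=33 S2=-2 S3=-4 S4=28 blocked=[2, 3]
Op 13: conn=35 S1=33 S2=-2 S3=-4 S4=28 blocked=[2, 3]

Answer: S2 S3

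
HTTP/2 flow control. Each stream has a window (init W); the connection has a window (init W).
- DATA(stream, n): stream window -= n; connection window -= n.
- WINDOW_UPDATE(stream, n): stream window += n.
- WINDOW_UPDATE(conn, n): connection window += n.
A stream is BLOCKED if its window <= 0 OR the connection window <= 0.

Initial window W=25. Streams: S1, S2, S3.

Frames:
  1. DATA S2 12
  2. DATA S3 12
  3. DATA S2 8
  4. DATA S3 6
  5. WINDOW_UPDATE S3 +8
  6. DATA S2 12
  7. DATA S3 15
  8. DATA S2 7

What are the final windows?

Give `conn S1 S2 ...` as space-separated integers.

Answer: -47 25 -14 0

Derivation:
Op 1: conn=13 S1=25 S2=13 S3=25 blocked=[]
Op 2: conn=1 S1=25 S2=13 S3=13 blocked=[]
Op 3: conn=-7 S1=25 S2=5 S3=13 blocked=[1, 2, 3]
Op 4: conn=-13 S1=25 S2=5 S3=7 blocked=[1, 2, 3]
Op 5: conn=-13 S1=25 S2=5 S3=15 blocked=[1, 2, 3]
Op 6: conn=-25 S1=25 S2=-7 S3=15 blocked=[1, 2, 3]
Op 7: conn=-40 S1=25 S2=-7 S3=0 blocked=[1, 2, 3]
Op 8: conn=-47 S1=25 S2=-14 S3=0 blocked=[1, 2, 3]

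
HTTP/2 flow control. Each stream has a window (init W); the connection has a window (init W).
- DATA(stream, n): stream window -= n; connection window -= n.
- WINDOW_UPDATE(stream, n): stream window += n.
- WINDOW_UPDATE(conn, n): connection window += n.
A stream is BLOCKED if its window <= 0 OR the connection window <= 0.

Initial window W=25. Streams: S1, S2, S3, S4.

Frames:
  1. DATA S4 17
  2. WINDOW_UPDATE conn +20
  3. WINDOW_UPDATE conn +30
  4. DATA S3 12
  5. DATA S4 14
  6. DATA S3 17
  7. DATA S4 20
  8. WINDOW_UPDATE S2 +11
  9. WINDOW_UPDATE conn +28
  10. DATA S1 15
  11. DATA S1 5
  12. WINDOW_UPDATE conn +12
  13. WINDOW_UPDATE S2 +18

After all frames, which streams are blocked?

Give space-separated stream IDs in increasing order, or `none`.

Answer: S3 S4

Derivation:
Op 1: conn=8 S1=25 S2=25 S3=25 S4=8 blocked=[]
Op 2: conn=28 S1=25 S2=25 S3=25 S4=8 blocked=[]
Op 3: conn=58 S1=25 S2=25 S3=25 S4=8 blocked=[]
Op 4: conn=46 S1=25 S2=25 S3=13 S4=8 blocked=[]
Op 5: conn=32 S1=25 S2=25 S3=13 S4=-6 blocked=[4]
Op 6: conn=15 S1=25 S2=25 S3=-4 S4=-6 blocked=[3, 4]
Op 7: conn=-5 S1=25 S2=25 S3=-4 S4=-26 blocked=[1, 2, 3, 4]
Op 8: conn=-5 S1=25 S2=36 S3=-4 S4=-26 blocked=[1, 2, 3, 4]
Op 9: conn=23 S1=25 S2=36 S3=-4 S4=-26 blocked=[3, 4]
Op 10: conn=8 S1=10 S2=36 S3=-4 S4=-26 blocked=[3, 4]
Op 11: conn=3 S1=5 S2=36 S3=-4 S4=-26 blocked=[3, 4]
Op 12: conn=15 S1=5 S2=36 S3=-4 S4=-26 blocked=[3, 4]
Op 13: conn=15 S1=5 S2=54 S3=-4 S4=-26 blocked=[3, 4]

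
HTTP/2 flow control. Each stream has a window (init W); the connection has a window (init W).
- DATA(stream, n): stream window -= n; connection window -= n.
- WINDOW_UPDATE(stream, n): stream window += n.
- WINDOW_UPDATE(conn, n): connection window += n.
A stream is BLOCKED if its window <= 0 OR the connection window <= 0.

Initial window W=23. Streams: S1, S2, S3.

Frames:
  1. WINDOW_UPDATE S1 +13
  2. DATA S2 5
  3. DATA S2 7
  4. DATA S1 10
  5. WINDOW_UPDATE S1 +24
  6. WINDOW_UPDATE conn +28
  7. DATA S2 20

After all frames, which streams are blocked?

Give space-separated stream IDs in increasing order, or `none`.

Op 1: conn=23 S1=36 S2=23 S3=23 blocked=[]
Op 2: conn=18 S1=36 S2=18 S3=23 blocked=[]
Op 3: conn=11 S1=36 S2=11 S3=23 blocked=[]
Op 4: conn=1 S1=26 S2=11 S3=23 blocked=[]
Op 5: conn=1 S1=50 S2=11 S3=23 blocked=[]
Op 6: conn=29 S1=50 S2=11 S3=23 blocked=[]
Op 7: conn=9 S1=50 S2=-9 S3=23 blocked=[2]

Answer: S2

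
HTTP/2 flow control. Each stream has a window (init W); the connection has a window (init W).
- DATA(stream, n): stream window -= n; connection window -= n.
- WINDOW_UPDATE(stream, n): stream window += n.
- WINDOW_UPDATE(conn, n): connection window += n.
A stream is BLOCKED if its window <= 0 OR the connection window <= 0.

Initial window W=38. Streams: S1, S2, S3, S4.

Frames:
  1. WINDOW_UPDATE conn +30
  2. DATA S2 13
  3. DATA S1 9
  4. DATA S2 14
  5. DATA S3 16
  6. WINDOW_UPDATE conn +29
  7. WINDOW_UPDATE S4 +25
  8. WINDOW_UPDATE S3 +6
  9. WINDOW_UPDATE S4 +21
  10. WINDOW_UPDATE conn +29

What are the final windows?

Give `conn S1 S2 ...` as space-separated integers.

Op 1: conn=68 S1=38 S2=38 S3=38 S4=38 blocked=[]
Op 2: conn=55 S1=38 S2=25 S3=38 S4=38 blocked=[]
Op 3: conn=46 S1=29 S2=25 S3=38 S4=38 blocked=[]
Op 4: conn=32 S1=29 S2=11 S3=38 S4=38 blocked=[]
Op 5: conn=16 S1=29 S2=11 S3=22 S4=38 blocked=[]
Op 6: conn=45 S1=29 S2=11 S3=22 S4=38 blocked=[]
Op 7: conn=45 S1=29 S2=11 S3=22 S4=63 blocked=[]
Op 8: conn=45 S1=29 S2=11 S3=28 S4=63 blocked=[]
Op 9: conn=45 S1=29 S2=11 S3=28 S4=84 blocked=[]
Op 10: conn=74 S1=29 S2=11 S3=28 S4=84 blocked=[]

Answer: 74 29 11 28 84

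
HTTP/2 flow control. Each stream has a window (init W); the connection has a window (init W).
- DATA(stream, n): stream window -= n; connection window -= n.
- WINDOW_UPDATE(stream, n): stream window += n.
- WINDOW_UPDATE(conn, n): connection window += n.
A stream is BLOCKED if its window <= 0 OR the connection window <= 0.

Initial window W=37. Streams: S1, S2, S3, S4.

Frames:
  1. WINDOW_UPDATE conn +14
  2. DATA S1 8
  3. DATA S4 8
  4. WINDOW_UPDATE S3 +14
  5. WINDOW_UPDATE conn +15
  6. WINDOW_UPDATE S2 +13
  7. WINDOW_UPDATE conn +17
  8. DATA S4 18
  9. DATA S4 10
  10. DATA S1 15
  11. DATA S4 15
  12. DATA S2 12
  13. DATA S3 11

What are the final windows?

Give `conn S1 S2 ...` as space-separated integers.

Answer: -14 14 38 40 -14

Derivation:
Op 1: conn=51 S1=37 S2=37 S3=37 S4=37 blocked=[]
Op 2: conn=43 S1=29 S2=37 S3=37 S4=37 blocked=[]
Op 3: conn=35 S1=29 S2=37 S3=37 S4=29 blocked=[]
Op 4: conn=35 S1=29 S2=37 S3=51 S4=29 blocked=[]
Op 5: conn=50 S1=29 S2=37 S3=51 S4=29 blocked=[]
Op 6: conn=50 S1=29 S2=50 S3=51 S4=29 blocked=[]
Op 7: conn=67 S1=29 S2=50 S3=51 S4=29 blocked=[]
Op 8: conn=49 S1=29 S2=50 S3=51 S4=11 blocked=[]
Op 9: conn=39 S1=29 S2=50 S3=51 S4=1 blocked=[]
Op 10: conn=24 S1=14 S2=50 S3=51 S4=1 blocked=[]
Op 11: conn=9 S1=14 S2=50 S3=51 S4=-14 blocked=[4]
Op 12: conn=-3 S1=14 S2=38 S3=51 S4=-14 blocked=[1, 2, 3, 4]
Op 13: conn=-14 S1=14 S2=38 S3=40 S4=-14 blocked=[1, 2, 3, 4]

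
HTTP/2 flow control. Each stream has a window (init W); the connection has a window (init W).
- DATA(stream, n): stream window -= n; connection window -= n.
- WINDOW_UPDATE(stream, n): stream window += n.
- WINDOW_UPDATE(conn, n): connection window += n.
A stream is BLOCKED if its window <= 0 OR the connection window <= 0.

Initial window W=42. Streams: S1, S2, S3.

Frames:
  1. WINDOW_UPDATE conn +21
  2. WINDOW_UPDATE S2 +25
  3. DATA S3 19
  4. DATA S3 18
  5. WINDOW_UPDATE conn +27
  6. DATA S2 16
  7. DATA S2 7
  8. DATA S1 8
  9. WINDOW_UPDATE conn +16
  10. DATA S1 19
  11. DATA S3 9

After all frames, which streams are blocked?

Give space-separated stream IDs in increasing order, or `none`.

Answer: S3

Derivation:
Op 1: conn=63 S1=42 S2=42 S3=42 blocked=[]
Op 2: conn=63 S1=42 S2=67 S3=42 blocked=[]
Op 3: conn=44 S1=42 S2=67 S3=23 blocked=[]
Op 4: conn=26 S1=42 S2=67 S3=5 blocked=[]
Op 5: conn=53 S1=42 S2=67 S3=5 blocked=[]
Op 6: conn=37 S1=42 S2=51 S3=5 blocked=[]
Op 7: conn=30 S1=42 S2=44 S3=5 blocked=[]
Op 8: conn=22 S1=34 S2=44 S3=5 blocked=[]
Op 9: conn=38 S1=34 S2=44 S3=5 blocked=[]
Op 10: conn=19 S1=15 S2=44 S3=5 blocked=[]
Op 11: conn=10 S1=15 S2=44 S3=-4 blocked=[3]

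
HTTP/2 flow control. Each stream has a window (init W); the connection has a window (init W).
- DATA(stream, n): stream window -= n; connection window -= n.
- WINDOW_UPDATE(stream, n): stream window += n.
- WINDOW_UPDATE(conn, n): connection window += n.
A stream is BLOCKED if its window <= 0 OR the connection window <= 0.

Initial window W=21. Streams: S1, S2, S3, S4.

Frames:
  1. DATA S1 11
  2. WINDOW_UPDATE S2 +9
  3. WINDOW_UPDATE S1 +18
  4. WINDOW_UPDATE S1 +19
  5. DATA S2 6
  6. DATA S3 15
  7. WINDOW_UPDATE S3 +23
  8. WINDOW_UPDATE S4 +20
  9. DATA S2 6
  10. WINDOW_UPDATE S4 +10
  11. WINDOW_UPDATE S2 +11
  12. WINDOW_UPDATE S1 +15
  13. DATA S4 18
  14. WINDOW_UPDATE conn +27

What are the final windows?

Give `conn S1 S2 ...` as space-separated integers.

Answer: -8 62 29 29 33

Derivation:
Op 1: conn=10 S1=10 S2=21 S3=21 S4=21 blocked=[]
Op 2: conn=10 S1=10 S2=30 S3=21 S4=21 blocked=[]
Op 3: conn=10 S1=28 S2=30 S3=21 S4=21 blocked=[]
Op 4: conn=10 S1=47 S2=30 S3=21 S4=21 blocked=[]
Op 5: conn=4 S1=47 S2=24 S3=21 S4=21 blocked=[]
Op 6: conn=-11 S1=47 S2=24 S3=6 S4=21 blocked=[1, 2, 3, 4]
Op 7: conn=-11 S1=47 S2=24 S3=29 S4=21 blocked=[1, 2, 3, 4]
Op 8: conn=-11 S1=47 S2=24 S3=29 S4=41 blocked=[1, 2, 3, 4]
Op 9: conn=-17 S1=47 S2=18 S3=29 S4=41 blocked=[1, 2, 3, 4]
Op 10: conn=-17 S1=47 S2=18 S3=29 S4=51 blocked=[1, 2, 3, 4]
Op 11: conn=-17 S1=47 S2=29 S3=29 S4=51 blocked=[1, 2, 3, 4]
Op 12: conn=-17 S1=62 S2=29 S3=29 S4=51 blocked=[1, 2, 3, 4]
Op 13: conn=-35 S1=62 S2=29 S3=29 S4=33 blocked=[1, 2, 3, 4]
Op 14: conn=-8 S1=62 S2=29 S3=29 S4=33 blocked=[1, 2, 3, 4]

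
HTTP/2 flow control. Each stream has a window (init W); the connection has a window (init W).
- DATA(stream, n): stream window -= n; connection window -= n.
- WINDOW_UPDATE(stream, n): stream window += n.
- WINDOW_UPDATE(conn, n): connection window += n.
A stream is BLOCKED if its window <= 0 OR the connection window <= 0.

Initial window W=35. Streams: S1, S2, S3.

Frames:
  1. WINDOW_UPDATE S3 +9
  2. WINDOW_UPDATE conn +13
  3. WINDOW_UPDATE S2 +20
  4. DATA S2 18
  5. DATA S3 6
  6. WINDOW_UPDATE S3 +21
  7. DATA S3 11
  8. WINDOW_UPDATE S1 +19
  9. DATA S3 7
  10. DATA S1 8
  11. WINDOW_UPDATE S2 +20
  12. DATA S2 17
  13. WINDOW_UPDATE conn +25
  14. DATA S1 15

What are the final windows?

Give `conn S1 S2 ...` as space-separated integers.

Op 1: conn=35 S1=35 S2=35 S3=44 blocked=[]
Op 2: conn=48 S1=35 S2=35 S3=44 blocked=[]
Op 3: conn=48 S1=35 S2=55 S3=44 blocked=[]
Op 4: conn=30 S1=35 S2=37 S3=44 blocked=[]
Op 5: conn=24 S1=35 S2=37 S3=38 blocked=[]
Op 6: conn=24 S1=35 S2=37 S3=59 blocked=[]
Op 7: conn=13 S1=35 S2=37 S3=48 blocked=[]
Op 8: conn=13 S1=54 S2=37 S3=48 blocked=[]
Op 9: conn=6 S1=54 S2=37 S3=41 blocked=[]
Op 10: conn=-2 S1=46 S2=37 S3=41 blocked=[1, 2, 3]
Op 11: conn=-2 S1=46 S2=57 S3=41 blocked=[1, 2, 3]
Op 12: conn=-19 S1=46 S2=40 S3=41 blocked=[1, 2, 3]
Op 13: conn=6 S1=46 S2=40 S3=41 blocked=[]
Op 14: conn=-9 S1=31 S2=40 S3=41 blocked=[1, 2, 3]

Answer: -9 31 40 41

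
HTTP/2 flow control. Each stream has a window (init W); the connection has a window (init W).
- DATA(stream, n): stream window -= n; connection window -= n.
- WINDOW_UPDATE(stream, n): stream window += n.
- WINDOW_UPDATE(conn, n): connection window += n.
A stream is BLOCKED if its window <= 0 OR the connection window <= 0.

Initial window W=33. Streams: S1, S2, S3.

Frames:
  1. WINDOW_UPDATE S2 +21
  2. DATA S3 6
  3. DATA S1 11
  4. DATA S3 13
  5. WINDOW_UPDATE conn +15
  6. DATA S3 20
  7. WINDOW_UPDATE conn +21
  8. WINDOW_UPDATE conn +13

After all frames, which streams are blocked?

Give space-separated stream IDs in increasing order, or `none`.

Answer: S3

Derivation:
Op 1: conn=33 S1=33 S2=54 S3=33 blocked=[]
Op 2: conn=27 S1=33 S2=54 S3=27 blocked=[]
Op 3: conn=16 S1=22 S2=54 S3=27 blocked=[]
Op 4: conn=3 S1=22 S2=54 S3=14 blocked=[]
Op 5: conn=18 S1=22 S2=54 S3=14 blocked=[]
Op 6: conn=-2 S1=22 S2=54 S3=-6 blocked=[1, 2, 3]
Op 7: conn=19 S1=22 S2=54 S3=-6 blocked=[3]
Op 8: conn=32 S1=22 S2=54 S3=-6 blocked=[3]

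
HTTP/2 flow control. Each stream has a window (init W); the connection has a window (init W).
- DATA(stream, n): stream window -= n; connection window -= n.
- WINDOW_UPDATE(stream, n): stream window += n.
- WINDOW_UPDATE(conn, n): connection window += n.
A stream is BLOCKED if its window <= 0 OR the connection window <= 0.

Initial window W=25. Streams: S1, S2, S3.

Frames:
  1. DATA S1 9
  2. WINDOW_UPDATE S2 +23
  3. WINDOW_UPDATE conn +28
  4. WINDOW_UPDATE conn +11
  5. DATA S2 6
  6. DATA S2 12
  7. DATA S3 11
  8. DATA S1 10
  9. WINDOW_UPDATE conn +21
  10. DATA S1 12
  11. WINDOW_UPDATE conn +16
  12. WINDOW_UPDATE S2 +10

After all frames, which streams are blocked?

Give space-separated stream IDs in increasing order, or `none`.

Answer: S1

Derivation:
Op 1: conn=16 S1=16 S2=25 S3=25 blocked=[]
Op 2: conn=16 S1=16 S2=48 S3=25 blocked=[]
Op 3: conn=44 S1=16 S2=48 S3=25 blocked=[]
Op 4: conn=55 S1=16 S2=48 S3=25 blocked=[]
Op 5: conn=49 S1=16 S2=42 S3=25 blocked=[]
Op 6: conn=37 S1=16 S2=30 S3=25 blocked=[]
Op 7: conn=26 S1=16 S2=30 S3=14 blocked=[]
Op 8: conn=16 S1=6 S2=30 S3=14 blocked=[]
Op 9: conn=37 S1=6 S2=30 S3=14 blocked=[]
Op 10: conn=25 S1=-6 S2=30 S3=14 blocked=[1]
Op 11: conn=41 S1=-6 S2=30 S3=14 blocked=[1]
Op 12: conn=41 S1=-6 S2=40 S3=14 blocked=[1]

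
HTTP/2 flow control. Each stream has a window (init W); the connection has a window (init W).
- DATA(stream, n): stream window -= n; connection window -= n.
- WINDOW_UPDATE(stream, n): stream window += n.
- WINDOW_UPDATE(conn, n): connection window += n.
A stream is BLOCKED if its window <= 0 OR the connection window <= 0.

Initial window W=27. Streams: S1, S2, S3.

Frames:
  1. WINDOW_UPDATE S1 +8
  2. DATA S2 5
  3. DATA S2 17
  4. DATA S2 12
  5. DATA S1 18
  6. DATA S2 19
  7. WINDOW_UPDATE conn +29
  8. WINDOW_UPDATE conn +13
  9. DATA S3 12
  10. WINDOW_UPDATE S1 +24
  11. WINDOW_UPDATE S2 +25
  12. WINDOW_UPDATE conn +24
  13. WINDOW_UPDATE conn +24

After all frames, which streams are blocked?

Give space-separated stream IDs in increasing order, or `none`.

Answer: S2

Derivation:
Op 1: conn=27 S1=35 S2=27 S3=27 blocked=[]
Op 2: conn=22 S1=35 S2=22 S3=27 blocked=[]
Op 3: conn=5 S1=35 S2=5 S3=27 blocked=[]
Op 4: conn=-7 S1=35 S2=-7 S3=27 blocked=[1, 2, 3]
Op 5: conn=-25 S1=17 S2=-7 S3=27 blocked=[1, 2, 3]
Op 6: conn=-44 S1=17 S2=-26 S3=27 blocked=[1, 2, 3]
Op 7: conn=-15 S1=17 S2=-26 S3=27 blocked=[1, 2, 3]
Op 8: conn=-2 S1=17 S2=-26 S3=27 blocked=[1, 2, 3]
Op 9: conn=-14 S1=17 S2=-26 S3=15 blocked=[1, 2, 3]
Op 10: conn=-14 S1=41 S2=-26 S3=15 blocked=[1, 2, 3]
Op 11: conn=-14 S1=41 S2=-1 S3=15 blocked=[1, 2, 3]
Op 12: conn=10 S1=41 S2=-1 S3=15 blocked=[2]
Op 13: conn=34 S1=41 S2=-1 S3=15 blocked=[2]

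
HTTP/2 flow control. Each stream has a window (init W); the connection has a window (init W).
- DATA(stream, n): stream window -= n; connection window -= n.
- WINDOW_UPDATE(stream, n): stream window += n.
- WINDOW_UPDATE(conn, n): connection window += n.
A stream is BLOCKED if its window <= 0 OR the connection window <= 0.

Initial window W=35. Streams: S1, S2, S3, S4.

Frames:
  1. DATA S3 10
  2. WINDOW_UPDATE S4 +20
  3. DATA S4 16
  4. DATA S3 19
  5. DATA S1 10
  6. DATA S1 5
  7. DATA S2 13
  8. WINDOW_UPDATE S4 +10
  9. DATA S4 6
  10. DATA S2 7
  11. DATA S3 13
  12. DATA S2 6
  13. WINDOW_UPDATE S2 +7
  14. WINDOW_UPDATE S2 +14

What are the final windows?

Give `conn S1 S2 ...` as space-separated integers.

Op 1: conn=25 S1=35 S2=35 S3=25 S4=35 blocked=[]
Op 2: conn=25 S1=35 S2=35 S3=25 S4=55 blocked=[]
Op 3: conn=9 S1=35 S2=35 S3=25 S4=39 blocked=[]
Op 4: conn=-10 S1=35 S2=35 S3=6 S4=39 blocked=[1, 2, 3, 4]
Op 5: conn=-20 S1=25 S2=35 S3=6 S4=39 blocked=[1, 2, 3, 4]
Op 6: conn=-25 S1=20 S2=35 S3=6 S4=39 blocked=[1, 2, 3, 4]
Op 7: conn=-38 S1=20 S2=22 S3=6 S4=39 blocked=[1, 2, 3, 4]
Op 8: conn=-38 S1=20 S2=22 S3=6 S4=49 blocked=[1, 2, 3, 4]
Op 9: conn=-44 S1=20 S2=22 S3=6 S4=43 blocked=[1, 2, 3, 4]
Op 10: conn=-51 S1=20 S2=15 S3=6 S4=43 blocked=[1, 2, 3, 4]
Op 11: conn=-64 S1=20 S2=15 S3=-7 S4=43 blocked=[1, 2, 3, 4]
Op 12: conn=-70 S1=20 S2=9 S3=-7 S4=43 blocked=[1, 2, 3, 4]
Op 13: conn=-70 S1=20 S2=16 S3=-7 S4=43 blocked=[1, 2, 3, 4]
Op 14: conn=-70 S1=20 S2=30 S3=-7 S4=43 blocked=[1, 2, 3, 4]

Answer: -70 20 30 -7 43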